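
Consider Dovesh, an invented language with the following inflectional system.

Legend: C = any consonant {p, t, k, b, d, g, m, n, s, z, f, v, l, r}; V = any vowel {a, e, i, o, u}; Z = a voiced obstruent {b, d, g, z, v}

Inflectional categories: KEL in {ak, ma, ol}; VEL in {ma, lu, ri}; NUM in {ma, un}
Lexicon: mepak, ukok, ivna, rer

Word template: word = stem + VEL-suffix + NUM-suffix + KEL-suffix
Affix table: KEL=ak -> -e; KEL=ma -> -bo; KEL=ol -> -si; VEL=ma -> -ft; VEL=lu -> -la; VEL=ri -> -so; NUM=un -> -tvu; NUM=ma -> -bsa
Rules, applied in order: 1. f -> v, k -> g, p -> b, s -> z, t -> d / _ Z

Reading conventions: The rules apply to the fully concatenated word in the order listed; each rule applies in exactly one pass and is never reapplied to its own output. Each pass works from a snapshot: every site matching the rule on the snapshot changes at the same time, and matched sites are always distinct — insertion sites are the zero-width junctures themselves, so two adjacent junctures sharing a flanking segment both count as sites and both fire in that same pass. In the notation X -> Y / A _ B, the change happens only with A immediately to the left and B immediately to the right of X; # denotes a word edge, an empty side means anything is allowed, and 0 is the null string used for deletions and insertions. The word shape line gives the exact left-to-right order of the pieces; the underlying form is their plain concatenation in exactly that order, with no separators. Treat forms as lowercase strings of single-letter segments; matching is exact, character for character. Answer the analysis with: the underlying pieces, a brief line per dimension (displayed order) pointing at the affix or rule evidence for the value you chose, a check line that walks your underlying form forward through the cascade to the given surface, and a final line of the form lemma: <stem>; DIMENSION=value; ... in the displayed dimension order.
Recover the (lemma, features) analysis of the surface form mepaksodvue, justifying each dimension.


underlying: mepak-so-tvu-e
KEL=ak - signalled by the affix -e
VEL=ri - signalled by the affix -so
NUM=un - signalled by the affix -tvu
check: mepaksotvue -> mepaksodvue
lemma: mepak; KEL=ak; VEL=ri; NUM=un


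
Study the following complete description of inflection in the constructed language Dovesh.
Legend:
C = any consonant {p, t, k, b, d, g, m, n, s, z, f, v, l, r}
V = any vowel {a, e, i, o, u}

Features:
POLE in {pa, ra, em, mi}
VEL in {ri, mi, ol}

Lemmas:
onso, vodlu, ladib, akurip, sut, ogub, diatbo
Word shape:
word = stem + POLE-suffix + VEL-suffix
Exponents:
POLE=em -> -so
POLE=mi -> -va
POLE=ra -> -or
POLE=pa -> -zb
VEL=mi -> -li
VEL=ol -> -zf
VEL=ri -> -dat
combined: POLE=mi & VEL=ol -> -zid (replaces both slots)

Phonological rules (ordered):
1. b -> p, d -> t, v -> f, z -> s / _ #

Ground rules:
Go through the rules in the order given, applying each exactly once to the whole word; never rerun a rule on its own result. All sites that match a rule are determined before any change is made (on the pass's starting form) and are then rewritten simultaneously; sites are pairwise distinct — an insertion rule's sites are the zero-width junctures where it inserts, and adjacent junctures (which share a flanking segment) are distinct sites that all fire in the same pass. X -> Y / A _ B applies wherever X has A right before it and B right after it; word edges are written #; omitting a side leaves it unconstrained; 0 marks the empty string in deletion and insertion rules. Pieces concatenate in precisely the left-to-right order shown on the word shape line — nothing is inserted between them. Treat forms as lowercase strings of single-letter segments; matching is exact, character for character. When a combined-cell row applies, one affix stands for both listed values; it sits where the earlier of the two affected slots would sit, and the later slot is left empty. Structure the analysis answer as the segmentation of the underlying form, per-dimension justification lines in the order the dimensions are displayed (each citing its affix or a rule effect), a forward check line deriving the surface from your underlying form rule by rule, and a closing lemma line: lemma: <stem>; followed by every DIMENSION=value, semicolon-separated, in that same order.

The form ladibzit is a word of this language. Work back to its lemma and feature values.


underlying: ladib-zid
POLE=mi - signalled by the combined affix row
VEL=ol - signalled by the combined affix row
check: ladibzid -> ladibzit
lemma: ladib; POLE=mi; VEL=ol


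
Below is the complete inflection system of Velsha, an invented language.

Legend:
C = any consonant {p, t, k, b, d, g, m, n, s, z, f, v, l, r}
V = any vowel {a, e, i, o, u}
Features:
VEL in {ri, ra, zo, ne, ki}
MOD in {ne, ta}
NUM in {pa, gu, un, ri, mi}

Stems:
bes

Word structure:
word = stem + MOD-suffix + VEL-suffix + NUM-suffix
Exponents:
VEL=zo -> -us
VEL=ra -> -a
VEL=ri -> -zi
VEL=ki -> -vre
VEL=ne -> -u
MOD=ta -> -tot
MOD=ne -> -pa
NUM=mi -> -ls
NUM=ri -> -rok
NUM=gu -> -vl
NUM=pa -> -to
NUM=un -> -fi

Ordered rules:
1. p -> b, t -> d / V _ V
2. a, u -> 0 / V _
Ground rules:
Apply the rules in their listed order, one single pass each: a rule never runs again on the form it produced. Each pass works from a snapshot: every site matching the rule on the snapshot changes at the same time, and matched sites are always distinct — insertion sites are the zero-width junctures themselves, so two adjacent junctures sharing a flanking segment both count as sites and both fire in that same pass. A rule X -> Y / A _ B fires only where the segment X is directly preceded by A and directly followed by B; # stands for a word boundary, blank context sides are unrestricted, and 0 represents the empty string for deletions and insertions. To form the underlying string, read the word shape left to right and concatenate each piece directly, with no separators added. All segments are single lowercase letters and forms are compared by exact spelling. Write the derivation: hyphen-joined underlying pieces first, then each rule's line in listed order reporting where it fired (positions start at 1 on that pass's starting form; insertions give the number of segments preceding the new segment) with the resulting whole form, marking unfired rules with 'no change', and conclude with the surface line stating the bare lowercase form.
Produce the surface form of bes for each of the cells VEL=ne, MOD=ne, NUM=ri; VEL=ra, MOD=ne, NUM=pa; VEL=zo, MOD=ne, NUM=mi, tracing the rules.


cell VEL=ne, MOD=ne, NUM=ri:
underlying: bes-pa-u-rok
1. p -> b, t -> d / V _ V: no change
2. a, u -> 0 / V _: fires at position(s) 6: besparok
surface: besparok

cell VEL=ra, MOD=ne, NUM=pa:
underlying: bes-pa-a-to
1. p -> b, t -> d / V _ V: fires at position(s) 7: bespaado
2. a, u -> 0 / V _: fires at position(s) 6: bespado
surface: bespado

cell VEL=zo, MOD=ne, NUM=mi:
underlying: bes-pa-us-ls
1. p -> b, t -> d / V _ V: no change
2. a, u -> 0 / V _: fires at position(s) 6: bespasls
surface: bespasls


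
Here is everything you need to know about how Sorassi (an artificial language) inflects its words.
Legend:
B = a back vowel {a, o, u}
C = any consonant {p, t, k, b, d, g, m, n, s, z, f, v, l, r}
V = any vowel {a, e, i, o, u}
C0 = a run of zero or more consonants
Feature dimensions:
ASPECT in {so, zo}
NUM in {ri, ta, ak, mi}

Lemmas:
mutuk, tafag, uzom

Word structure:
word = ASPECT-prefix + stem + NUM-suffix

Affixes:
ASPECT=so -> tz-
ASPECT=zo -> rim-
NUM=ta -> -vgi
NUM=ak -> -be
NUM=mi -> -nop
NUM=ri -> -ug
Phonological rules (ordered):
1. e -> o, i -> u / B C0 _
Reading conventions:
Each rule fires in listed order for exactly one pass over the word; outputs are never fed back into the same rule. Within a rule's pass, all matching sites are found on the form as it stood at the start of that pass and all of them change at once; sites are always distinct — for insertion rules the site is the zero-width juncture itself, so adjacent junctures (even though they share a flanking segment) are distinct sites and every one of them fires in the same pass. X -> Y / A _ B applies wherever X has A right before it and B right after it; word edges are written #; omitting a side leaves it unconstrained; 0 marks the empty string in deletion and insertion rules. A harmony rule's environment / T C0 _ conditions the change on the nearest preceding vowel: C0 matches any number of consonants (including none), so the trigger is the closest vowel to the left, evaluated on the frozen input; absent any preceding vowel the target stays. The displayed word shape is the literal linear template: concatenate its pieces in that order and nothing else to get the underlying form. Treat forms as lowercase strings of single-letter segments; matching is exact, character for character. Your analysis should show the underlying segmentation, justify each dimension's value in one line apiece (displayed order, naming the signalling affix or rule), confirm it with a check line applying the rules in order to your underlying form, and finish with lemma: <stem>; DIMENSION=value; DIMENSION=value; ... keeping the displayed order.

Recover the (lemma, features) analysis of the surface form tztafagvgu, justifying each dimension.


underlying: tz-tafag-vgi
ASPECT=so - signalled by the affix tz-
NUM=ta - signalled by the affix -vgi
check: tztafagvgi -> tztafagvgu
lemma: tafag; ASPECT=so; NUM=ta


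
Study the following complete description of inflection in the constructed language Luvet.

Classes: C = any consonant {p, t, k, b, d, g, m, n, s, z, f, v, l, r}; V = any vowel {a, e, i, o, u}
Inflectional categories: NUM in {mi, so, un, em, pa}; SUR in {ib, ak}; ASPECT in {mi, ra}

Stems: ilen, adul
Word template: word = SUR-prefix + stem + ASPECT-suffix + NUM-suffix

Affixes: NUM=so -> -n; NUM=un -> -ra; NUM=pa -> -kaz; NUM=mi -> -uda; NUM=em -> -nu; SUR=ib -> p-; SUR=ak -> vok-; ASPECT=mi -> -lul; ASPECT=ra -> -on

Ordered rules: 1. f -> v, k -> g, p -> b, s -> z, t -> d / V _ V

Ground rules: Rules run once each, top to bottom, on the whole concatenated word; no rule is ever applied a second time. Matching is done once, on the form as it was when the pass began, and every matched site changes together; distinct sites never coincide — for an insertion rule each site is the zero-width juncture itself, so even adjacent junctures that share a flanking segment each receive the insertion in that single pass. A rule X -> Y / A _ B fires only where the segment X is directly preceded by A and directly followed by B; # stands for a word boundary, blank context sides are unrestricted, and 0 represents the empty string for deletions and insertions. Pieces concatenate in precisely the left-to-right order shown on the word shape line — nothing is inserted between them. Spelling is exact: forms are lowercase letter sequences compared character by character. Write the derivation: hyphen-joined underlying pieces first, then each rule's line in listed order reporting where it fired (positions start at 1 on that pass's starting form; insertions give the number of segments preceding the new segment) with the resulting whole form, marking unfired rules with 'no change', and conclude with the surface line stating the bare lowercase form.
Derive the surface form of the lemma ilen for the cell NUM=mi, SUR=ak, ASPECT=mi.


underlying: vok-ilen-lul-uda
1. f -> v, k -> g, p -> b, s -> z, t -> d / V _ V: fires at position(s) 3: vogilenluluda
surface: vogilenluluda


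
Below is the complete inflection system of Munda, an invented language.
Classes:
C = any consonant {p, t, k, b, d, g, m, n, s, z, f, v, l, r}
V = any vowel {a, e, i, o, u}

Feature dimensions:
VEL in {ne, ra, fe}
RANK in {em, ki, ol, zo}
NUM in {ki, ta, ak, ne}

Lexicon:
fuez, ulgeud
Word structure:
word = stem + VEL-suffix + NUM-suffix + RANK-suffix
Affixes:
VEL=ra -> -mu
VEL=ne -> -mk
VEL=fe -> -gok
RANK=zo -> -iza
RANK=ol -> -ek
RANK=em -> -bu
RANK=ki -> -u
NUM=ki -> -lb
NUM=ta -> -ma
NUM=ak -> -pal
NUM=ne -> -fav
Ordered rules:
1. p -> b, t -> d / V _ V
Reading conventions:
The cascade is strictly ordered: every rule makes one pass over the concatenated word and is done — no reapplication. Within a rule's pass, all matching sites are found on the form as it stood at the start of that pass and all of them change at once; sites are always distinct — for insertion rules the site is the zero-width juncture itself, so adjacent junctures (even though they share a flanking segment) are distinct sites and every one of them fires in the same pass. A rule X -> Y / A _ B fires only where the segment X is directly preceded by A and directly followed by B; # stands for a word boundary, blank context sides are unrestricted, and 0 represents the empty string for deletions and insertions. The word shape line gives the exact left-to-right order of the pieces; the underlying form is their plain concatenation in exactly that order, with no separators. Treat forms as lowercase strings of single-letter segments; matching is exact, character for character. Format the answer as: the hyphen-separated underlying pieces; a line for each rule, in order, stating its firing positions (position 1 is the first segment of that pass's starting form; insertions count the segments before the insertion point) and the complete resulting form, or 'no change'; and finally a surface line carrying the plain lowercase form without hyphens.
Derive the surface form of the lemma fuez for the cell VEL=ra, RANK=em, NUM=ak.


underlying: fuez-mu-pal-bu
1. p -> b, t -> d / V _ V: fires at position(s) 7: fuezmubalbu
surface: fuezmubalbu


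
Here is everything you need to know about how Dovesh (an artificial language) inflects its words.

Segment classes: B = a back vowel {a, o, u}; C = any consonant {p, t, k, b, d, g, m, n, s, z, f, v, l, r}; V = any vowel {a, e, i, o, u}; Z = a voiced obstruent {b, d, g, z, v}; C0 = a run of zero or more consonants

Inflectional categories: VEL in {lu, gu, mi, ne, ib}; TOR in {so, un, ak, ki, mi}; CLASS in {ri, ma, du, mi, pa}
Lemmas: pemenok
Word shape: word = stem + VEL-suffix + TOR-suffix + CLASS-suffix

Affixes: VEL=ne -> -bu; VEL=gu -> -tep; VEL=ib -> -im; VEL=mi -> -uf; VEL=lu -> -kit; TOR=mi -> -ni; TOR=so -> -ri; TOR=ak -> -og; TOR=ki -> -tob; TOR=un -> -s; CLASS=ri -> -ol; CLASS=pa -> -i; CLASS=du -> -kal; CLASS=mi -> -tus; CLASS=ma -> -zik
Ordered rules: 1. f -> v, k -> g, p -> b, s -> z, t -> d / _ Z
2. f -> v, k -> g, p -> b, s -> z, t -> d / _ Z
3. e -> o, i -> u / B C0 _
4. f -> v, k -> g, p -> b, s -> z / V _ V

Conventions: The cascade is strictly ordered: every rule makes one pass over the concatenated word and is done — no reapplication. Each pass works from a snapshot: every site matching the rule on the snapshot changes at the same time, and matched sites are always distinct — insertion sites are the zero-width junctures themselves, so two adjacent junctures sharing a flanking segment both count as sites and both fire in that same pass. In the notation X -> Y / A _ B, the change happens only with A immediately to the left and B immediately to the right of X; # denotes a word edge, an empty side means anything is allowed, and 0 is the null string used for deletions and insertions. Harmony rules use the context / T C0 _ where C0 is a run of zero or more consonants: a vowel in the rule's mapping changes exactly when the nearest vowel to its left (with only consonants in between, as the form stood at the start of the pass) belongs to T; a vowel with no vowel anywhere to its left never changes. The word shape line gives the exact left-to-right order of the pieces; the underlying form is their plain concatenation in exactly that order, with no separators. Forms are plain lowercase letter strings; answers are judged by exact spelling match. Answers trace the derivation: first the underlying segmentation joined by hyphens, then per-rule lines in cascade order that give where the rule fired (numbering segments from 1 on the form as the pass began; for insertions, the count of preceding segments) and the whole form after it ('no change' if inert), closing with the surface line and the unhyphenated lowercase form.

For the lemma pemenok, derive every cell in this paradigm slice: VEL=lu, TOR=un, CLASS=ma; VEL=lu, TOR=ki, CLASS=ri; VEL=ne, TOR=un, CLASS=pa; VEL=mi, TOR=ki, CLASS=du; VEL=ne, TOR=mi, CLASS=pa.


cell VEL=lu, TOR=un, CLASS=ma:
underlying: pemenok-kit-s-zik
1. f -> v, k -> g, p -> b, s -> z, t -> d / _ Z: fires at position(s) 11: pemenokkitzzik
2. f -> v, k -> g, p -> b, s -> z, t -> d / _ Z: fires at position(s) 10: pemenokkidzzik
3. e -> o, i -> u / B C0 _: fires at position(s) 9: pemenokkudzzik
4. f -> v, k -> g, p -> b, s -> z / V _ V: no change
surface: pemenokkudzzik

cell VEL=lu, TOR=ki, CLASS=ri:
underlying: pemenok-kit-tob-ol
1. f -> v, k -> g, p -> b, s -> z, t -> d / _ Z: no change
2. f -> v, k -> g, p -> b, s -> z, t -> d / _ Z: no change
3. e -> o, i -> u / B C0 _: fires at position(s) 9: pemenokkuttobol
4. f -> v, k -> g, p -> b, s -> z / V _ V: no change
surface: pemenokkuttobol

cell VEL=ne, TOR=un, CLASS=pa:
underlying: pemenok-bu-s-i
1. f -> v, k -> g, p -> b, s -> z, t -> d / _ Z: fires at position(s) 7: pemenogbusi
2. f -> v, k -> g, p -> b, s -> z, t -> d / _ Z: no change
3. e -> o, i -> u / B C0 _: fires at position(s) 11: pemenogbusu
4. f -> v, k -> g, p -> b, s -> z / V _ V: fires at position(s) 10: pemenogbuzu
surface: pemenogbuzu

cell VEL=mi, TOR=ki, CLASS=du:
underlying: pemenok-uf-tob-kal
1. f -> v, k -> g, p -> b, s -> z, t -> d / _ Z: no change
2. f -> v, k -> g, p -> b, s -> z, t -> d / _ Z: no change
3. e -> o, i -> u / B C0 _: no change
4. f -> v, k -> g, p -> b, s -> z / V _ V: fires at position(s) 7: pemenoguftobkal
surface: pemenoguftobkal

cell VEL=ne, TOR=mi, CLASS=pa:
underlying: pemenok-bu-ni-i
1. f -> v, k -> g, p -> b, s -> z, t -> d / _ Z: fires at position(s) 7: pemenogbunii
2. f -> v, k -> g, p -> b, s -> z, t -> d / _ Z: no change
3. e -> o, i -> u / B C0 _: fires at position(s) 11: pemenogbunui
4. f -> v, k -> g, p -> b, s -> z / V _ V: no change
surface: pemenogbunui


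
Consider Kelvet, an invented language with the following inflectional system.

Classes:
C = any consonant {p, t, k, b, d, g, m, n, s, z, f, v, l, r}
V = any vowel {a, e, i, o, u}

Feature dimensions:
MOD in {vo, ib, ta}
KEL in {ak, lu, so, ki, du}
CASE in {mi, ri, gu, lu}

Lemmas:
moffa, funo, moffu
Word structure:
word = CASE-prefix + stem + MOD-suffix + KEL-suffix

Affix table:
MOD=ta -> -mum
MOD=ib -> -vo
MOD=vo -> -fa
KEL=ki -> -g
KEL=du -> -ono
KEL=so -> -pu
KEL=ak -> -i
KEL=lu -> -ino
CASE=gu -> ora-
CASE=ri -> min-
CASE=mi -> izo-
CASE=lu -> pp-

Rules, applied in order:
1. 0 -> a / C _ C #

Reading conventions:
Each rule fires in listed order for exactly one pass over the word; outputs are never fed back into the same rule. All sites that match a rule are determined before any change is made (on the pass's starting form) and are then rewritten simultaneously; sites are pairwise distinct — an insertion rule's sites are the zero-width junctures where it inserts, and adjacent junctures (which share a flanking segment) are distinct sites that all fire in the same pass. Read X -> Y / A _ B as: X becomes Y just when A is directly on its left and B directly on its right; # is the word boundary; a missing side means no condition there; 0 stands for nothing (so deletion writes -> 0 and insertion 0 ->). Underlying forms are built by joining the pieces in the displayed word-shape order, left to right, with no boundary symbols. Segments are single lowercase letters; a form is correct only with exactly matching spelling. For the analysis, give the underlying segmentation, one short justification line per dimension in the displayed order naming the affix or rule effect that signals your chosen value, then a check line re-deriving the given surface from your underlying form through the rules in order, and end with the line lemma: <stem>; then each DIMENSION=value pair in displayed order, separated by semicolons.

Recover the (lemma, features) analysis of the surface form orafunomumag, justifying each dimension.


underlying: ora-funo-mum-g
MOD=ta - signalled by the affix -mum
KEL=ki - signalled by the affix -g
CASE=gu - signalled by the affix ora-
check: orafunomumg -> orafunomumag
lemma: funo; MOD=ta; KEL=ki; CASE=gu


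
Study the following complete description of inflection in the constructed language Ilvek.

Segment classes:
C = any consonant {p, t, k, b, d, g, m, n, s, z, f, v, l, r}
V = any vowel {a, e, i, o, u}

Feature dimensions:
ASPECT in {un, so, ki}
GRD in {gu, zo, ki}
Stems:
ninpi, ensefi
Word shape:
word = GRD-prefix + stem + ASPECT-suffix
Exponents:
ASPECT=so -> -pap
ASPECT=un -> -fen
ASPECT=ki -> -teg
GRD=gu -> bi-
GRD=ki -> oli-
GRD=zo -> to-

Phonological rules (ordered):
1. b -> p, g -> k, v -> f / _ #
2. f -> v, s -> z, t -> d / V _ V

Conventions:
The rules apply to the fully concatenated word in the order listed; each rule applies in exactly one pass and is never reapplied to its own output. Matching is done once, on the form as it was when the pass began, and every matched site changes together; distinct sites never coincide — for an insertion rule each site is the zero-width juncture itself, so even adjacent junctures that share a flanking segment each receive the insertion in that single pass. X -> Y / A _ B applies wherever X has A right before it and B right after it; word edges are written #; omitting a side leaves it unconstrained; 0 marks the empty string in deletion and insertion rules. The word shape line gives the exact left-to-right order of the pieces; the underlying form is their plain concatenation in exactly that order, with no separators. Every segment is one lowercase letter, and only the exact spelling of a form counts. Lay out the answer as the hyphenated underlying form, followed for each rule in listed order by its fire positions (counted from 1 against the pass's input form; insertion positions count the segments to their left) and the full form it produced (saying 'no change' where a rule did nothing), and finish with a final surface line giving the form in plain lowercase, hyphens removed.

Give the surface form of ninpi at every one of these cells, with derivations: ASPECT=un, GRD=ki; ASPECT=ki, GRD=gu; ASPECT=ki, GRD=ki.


cell ASPECT=un, GRD=ki:
underlying: oli-ninpi-fen
1. b -> p, g -> k, v -> f / _ #: no change
2. f -> v, s -> z, t -> d / V _ V: fires at position(s) 9: olininpiven
surface: olininpiven

cell ASPECT=ki, GRD=gu:
underlying: bi-ninpi-teg
1. b -> p, g -> k, v -> f / _ #: fires at position(s) 10: bininpitek
2. f -> v, s -> z, t -> d / V _ V: fires at position(s) 8: bininpidek
surface: bininpidek

cell ASPECT=ki, GRD=ki:
underlying: oli-ninpi-teg
1. b -> p, g -> k, v -> f / _ #: fires at position(s) 11: olininpitek
2. f -> v, s -> z, t -> d / V _ V: fires at position(s) 9: olininpidek
surface: olininpidek


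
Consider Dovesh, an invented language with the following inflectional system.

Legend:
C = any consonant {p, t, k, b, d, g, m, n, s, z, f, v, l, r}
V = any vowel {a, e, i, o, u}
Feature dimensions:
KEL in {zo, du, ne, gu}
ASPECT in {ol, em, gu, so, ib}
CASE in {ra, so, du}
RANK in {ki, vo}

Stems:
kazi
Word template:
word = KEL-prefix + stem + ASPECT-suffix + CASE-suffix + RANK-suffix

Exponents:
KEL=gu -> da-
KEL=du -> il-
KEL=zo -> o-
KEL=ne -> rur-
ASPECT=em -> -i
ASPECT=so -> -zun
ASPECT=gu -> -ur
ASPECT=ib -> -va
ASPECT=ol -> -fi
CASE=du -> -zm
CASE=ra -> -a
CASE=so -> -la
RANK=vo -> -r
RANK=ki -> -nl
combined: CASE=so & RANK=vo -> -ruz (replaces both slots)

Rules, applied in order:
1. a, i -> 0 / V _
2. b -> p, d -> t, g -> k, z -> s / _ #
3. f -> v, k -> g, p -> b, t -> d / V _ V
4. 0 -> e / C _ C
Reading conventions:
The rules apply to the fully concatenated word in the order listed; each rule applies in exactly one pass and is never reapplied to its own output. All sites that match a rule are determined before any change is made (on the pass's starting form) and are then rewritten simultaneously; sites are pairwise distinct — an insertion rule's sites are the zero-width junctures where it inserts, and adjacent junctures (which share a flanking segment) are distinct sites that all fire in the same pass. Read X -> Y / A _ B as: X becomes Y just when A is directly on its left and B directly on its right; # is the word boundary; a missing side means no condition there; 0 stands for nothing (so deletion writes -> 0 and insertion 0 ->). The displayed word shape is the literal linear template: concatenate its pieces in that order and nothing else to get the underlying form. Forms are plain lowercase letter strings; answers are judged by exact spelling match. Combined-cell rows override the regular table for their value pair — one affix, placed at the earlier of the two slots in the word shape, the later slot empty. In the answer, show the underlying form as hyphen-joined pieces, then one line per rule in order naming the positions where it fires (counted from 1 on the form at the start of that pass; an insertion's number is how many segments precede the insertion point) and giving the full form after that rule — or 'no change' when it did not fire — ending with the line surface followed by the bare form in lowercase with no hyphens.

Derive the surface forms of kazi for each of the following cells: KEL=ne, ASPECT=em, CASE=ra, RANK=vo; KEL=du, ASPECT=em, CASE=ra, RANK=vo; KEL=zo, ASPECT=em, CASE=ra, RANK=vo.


cell KEL=ne, ASPECT=em, CASE=ra, RANK=vo:
underlying: rur-kazi-i-a-r
1. a, i -> 0 / V _: fires at position(s) 8, 9: rurkazir
2. b -> p, d -> t, g -> k, z -> s / _ #: no change
3. f -> v, k -> g, p -> b, t -> d / V _ V: no change
4. 0 -> e / C _ C: inserts after position(s) 3: rurekazir
surface: rurekazir

cell KEL=du, ASPECT=em, CASE=ra, RANK=vo:
underlying: il-kazi-i-a-r
1. a, i -> 0 / V _: fires at position(s) 7, 8: ilkazir
2. b -> p, d -> t, g -> k, z -> s / _ #: no change
3. f -> v, k -> g, p -> b, t -> d / V _ V: no change
4. 0 -> e / C _ C: inserts after position(s) 2: ilekazir
surface: ilekazir

cell KEL=zo, ASPECT=em, CASE=ra, RANK=vo:
underlying: o-kazi-i-a-r
1. a, i -> 0 / V _: fires at position(s) 6, 7: okazir
2. b -> p, d -> t, g -> k, z -> s / _ #: no change
3. f -> v, k -> g, p -> b, t -> d / V _ V: fires at position(s) 2: ogazir
4. 0 -> e / C _ C: no change
surface: ogazir


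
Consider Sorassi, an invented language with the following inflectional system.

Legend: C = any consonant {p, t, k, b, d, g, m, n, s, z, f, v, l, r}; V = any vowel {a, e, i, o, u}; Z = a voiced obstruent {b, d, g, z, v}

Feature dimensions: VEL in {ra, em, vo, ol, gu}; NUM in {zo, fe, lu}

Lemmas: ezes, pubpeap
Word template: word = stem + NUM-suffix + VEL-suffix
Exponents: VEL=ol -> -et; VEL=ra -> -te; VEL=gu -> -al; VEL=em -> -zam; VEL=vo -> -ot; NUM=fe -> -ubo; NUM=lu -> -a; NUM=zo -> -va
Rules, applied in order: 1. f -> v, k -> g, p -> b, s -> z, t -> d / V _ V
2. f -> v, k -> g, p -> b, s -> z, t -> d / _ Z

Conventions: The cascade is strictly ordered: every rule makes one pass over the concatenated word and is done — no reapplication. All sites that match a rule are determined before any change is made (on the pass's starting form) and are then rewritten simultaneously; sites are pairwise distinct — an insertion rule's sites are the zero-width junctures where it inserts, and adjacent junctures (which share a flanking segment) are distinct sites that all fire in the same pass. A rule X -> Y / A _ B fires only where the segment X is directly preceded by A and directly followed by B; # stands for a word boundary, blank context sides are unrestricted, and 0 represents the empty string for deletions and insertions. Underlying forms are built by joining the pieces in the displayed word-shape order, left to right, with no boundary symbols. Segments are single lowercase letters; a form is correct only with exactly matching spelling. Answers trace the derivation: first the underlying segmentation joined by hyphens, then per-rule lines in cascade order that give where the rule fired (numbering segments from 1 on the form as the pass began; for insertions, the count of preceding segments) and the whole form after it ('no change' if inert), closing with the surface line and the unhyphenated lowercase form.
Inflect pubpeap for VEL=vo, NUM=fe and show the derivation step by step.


underlying: pubpeap-ubo-ot
1. f -> v, k -> g, p -> b, s -> z, t -> d / V _ V: fires at position(s) 7: pubpeabuboot
2. f -> v, k -> g, p -> b, s -> z, t -> d / _ Z: no change
surface: pubpeabuboot


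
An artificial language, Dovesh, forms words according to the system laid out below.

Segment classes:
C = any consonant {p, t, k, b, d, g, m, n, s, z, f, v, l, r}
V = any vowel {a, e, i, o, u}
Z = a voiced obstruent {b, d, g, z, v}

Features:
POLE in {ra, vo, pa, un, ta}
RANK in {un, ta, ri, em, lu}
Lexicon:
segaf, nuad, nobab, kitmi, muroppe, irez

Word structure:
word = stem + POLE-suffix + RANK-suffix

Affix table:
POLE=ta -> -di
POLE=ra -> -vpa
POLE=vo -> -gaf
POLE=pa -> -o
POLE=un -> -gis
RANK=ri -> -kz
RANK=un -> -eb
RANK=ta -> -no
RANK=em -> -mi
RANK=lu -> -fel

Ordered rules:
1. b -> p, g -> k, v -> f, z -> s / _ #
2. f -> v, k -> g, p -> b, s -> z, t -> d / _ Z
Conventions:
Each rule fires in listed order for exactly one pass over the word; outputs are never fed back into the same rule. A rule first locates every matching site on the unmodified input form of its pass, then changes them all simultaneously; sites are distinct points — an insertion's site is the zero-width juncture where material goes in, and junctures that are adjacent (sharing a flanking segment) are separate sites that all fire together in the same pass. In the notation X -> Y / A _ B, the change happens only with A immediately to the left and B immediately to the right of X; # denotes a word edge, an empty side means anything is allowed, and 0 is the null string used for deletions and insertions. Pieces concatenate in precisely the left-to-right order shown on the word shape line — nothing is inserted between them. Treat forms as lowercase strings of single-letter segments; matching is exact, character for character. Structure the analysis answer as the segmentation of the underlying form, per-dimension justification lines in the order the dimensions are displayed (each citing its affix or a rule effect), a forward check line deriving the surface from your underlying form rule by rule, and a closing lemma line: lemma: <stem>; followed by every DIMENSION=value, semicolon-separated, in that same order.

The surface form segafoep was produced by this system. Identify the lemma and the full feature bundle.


underlying: segaf-o-eb
POLE=pa - signalled by the affix -o
RANK=un - signalled by the affix -eb
check: segafoeb -> segafoep -> segafoep
lemma: segaf; POLE=pa; RANK=un


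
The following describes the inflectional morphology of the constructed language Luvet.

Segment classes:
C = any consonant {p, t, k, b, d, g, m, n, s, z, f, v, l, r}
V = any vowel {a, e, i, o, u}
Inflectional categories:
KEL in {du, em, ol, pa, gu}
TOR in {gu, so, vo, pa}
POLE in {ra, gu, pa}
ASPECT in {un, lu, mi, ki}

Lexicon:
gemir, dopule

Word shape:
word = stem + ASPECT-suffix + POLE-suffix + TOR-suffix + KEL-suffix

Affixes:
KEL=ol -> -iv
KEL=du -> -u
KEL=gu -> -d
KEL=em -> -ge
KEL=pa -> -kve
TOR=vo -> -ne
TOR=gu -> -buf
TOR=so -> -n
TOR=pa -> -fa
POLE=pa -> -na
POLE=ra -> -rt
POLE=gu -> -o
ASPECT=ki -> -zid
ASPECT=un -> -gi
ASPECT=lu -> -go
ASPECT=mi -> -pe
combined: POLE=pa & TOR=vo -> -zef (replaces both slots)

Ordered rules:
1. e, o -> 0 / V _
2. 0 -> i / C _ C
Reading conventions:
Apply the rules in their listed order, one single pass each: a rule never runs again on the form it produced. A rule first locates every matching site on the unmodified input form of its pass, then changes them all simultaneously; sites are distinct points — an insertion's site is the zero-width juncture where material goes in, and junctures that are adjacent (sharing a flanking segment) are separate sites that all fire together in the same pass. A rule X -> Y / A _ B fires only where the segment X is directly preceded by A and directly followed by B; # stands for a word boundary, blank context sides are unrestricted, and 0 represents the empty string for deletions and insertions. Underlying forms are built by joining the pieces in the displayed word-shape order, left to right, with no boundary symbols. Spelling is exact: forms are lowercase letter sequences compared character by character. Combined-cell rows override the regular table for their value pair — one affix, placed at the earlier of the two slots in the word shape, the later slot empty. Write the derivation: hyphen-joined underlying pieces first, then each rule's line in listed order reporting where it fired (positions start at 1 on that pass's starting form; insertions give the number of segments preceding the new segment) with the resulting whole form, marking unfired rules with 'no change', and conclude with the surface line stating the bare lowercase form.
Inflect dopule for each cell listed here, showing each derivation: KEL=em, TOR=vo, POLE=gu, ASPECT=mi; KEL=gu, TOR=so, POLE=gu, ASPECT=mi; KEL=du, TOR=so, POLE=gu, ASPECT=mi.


cell KEL=em, TOR=vo, POLE=gu, ASPECT=mi:
underlying: dopule-pe-o-ne-ge
1. e, o -> 0 / V _: fires at position(s) 9: dopulepenege
2. 0 -> i / C _ C: no change
surface: dopulepenege

cell KEL=gu, TOR=so, POLE=gu, ASPECT=mi:
underlying: dopule-pe-o-n-d
1. e, o -> 0 / V _: fires at position(s) 9: dopulepend
2. 0 -> i / C _ C: inserts after position(s) 9: dopulepenid
surface: dopulepenid

cell KEL=du, TOR=so, POLE=gu, ASPECT=mi:
underlying: dopule-pe-o-n-u
1. e, o -> 0 / V _: fires at position(s) 9: dopulepenu
2. 0 -> i / C _ C: no change
surface: dopulepenu


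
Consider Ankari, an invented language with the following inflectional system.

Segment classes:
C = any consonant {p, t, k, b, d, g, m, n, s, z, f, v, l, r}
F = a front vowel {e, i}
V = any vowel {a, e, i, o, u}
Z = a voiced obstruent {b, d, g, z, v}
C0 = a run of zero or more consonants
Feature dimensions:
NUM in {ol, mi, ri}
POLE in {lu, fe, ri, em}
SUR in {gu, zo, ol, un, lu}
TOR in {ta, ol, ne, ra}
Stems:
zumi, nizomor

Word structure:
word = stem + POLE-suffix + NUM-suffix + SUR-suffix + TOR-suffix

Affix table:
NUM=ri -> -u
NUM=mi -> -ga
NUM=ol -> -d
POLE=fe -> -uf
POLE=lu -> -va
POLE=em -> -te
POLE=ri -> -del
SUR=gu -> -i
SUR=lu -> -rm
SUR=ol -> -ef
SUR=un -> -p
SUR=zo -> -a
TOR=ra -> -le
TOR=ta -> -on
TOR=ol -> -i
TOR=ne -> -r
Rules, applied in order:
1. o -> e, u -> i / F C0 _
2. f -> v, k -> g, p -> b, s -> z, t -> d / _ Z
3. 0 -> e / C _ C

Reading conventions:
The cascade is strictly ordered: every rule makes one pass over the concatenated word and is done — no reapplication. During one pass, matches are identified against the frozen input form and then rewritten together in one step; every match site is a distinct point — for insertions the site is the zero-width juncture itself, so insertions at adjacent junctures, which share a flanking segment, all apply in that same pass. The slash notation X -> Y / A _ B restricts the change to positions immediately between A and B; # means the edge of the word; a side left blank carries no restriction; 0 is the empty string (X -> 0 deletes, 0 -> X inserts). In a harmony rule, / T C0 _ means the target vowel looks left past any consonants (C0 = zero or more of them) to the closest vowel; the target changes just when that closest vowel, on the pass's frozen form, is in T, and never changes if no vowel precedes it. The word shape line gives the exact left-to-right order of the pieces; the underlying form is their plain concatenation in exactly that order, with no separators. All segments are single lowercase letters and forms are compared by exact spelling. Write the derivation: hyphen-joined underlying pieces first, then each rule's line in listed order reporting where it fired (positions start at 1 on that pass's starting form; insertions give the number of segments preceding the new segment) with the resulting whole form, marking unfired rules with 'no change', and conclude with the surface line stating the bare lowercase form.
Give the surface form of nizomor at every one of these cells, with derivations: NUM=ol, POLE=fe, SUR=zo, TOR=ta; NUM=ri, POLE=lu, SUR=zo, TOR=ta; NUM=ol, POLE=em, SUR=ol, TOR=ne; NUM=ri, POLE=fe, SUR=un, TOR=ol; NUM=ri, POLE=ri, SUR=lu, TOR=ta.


cell NUM=ol, POLE=fe, SUR=zo, TOR=ta:
underlying: nizomor-uf-d-a-on
1. o -> e, u -> i / F C0 _: fires at position(s) 4: nizemorufdaon
2. f -> v, k -> g, p -> b, s -> z, t -> d / _ Z: fires at position(s) 9: nizemoruvdaon
3. 0 -> e / C _ C: inserts after position(s) 9: nizemoruvedaon
surface: nizemoruvedaon

cell NUM=ri, POLE=lu, SUR=zo, TOR=ta:
underlying: nizomor-va-u-a-on
1. o -> e, u -> i / F C0 _: fires at position(s) 4: nizemorvauaon
2. f -> v, k -> g, p -> b, s -> z, t -> d / _ Z: no change
3. 0 -> e / C _ C: inserts after position(s) 7: nizemorevauaon
surface: nizemorevauaon

cell NUM=ol, POLE=em, SUR=ol, TOR=ne:
underlying: nizomor-te-d-ef-r
1. o -> e, u -> i / F C0 _: fires at position(s) 4: nizemortedefr
2. f -> v, k -> g, p -> b, s -> z, t -> d / _ Z: no change
3. 0 -> e / C _ C: inserts after position(s) 7, 12: nizemoretedefer
surface: nizemoretedefer

cell NUM=ri, POLE=fe, SUR=un, TOR=ol:
underlying: nizomor-uf-u-p-i
1. o -> e, u -> i / F C0 _: fires at position(s) 4: nizemorufupi
2. f -> v, k -> g, p -> b, s -> z, t -> d / _ Z: no change
3. 0 -> e / C _ C: no change
surface: nizemorufupi

cell NUM=ri, POLE=ri, SUR=lu, TOR=ta:
underlying: nizomor-del-u-rm-on
1. o -> e, u -> i / F C0 _: fires at position(s) 4, 11: nizemordelirmon
2. f -> v, k -> g, p -> b, s -> z, t -> d / _ Z: no change
3. 0 -> e / C _ C: inserts after position(s) 7, 12: nizemoredeliremon
surface: nizemoredeliremon


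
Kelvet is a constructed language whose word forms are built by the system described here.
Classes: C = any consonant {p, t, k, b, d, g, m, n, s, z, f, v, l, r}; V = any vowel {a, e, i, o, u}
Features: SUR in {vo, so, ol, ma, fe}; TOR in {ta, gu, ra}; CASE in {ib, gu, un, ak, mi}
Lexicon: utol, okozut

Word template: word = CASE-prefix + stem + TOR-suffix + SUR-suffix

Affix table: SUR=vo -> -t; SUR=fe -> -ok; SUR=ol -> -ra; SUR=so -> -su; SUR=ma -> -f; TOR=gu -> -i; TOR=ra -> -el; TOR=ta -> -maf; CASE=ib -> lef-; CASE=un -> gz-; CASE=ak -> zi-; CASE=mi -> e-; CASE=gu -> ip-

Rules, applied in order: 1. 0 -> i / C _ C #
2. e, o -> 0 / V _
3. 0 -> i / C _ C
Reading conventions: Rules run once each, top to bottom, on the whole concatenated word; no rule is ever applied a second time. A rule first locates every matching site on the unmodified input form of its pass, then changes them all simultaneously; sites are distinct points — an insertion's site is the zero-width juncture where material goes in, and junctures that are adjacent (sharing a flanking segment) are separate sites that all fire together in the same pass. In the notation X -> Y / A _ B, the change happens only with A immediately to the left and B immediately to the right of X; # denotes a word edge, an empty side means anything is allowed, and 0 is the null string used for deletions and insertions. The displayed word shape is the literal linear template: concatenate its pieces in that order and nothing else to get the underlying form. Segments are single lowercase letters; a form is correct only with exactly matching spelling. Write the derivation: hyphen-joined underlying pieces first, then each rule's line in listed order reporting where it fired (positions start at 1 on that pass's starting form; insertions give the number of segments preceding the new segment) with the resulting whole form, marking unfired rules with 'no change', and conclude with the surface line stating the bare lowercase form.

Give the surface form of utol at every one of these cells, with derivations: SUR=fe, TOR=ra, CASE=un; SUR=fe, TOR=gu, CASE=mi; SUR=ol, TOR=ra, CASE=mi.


cell SUR=fe, TOR=ra, CASE=un:
underlying: gz-utol-el-ok
1. 0 -> i / C _ C #: no change
2. e, o -> 0 / V _: no change
3. 0 -> i / C _ C: inserts after position(s) 1: gizutolelok
surface: gizutolelok

cell SUR=fe, TOR=gu, CASE=mi:
underlying: e-utol-i-ok
1. 0 -> i / C _ C #: no change
2. e, o -> 0 / V _: fires at position(s) 7: eutolik
3. 0 -> i / C _ C: no change
surface: eutolik

cell SUR=ol, TOR=ra, CASE=mi:
underlying: e-utol-el-ra
1. 0 -> i / C _ C #: no change
2. e, o -> 0 / V _: no change
3. 0 -> i / C _ C: inserts after position(s) 7: eutolelira
surface: eutolelira
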